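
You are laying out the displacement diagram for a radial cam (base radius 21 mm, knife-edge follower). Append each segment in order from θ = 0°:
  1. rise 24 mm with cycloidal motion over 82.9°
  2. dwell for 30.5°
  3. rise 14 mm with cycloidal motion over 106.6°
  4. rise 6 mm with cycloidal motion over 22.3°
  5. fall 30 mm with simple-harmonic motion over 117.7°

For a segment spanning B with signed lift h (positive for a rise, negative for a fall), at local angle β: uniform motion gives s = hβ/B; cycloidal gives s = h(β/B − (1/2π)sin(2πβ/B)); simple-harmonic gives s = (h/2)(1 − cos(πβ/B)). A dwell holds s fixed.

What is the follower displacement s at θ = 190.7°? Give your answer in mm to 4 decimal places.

seg 1 [0°–82.9°] cycloidal, h=24: full span → s += 24 → s = 24.0000
seg 2 [82.9°–113.4°] dwell: s stays 24.0000
seg 3 [113.4°–220°] cycloidal, h=14: θ=190.7° here. β=77.3, B=106.6. 14·(0.7251 − sin(2π·0.7251)/(2π)) = 12.3530 → s = 36.3530

36.3530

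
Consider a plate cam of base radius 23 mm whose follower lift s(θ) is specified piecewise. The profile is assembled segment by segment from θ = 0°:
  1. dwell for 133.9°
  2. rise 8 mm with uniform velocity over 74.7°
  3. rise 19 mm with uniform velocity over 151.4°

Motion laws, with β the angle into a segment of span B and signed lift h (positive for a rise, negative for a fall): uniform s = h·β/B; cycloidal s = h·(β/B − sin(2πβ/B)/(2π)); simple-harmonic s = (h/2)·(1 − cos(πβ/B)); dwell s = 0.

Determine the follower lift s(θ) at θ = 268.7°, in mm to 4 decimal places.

seg 1 [0°–133.9°] dwell: s stays 0.0000
seg 2 [133.9°–208.6°] uniform, h=8: full span → s += 8 → s = 8.0000
seg 3 [208.6°–360°] uniform, h=19: θ=268.7° here. β=60.1, B=151.4. 19·60.1/151.4 = 7.5423 → s = 15.5423

15.5423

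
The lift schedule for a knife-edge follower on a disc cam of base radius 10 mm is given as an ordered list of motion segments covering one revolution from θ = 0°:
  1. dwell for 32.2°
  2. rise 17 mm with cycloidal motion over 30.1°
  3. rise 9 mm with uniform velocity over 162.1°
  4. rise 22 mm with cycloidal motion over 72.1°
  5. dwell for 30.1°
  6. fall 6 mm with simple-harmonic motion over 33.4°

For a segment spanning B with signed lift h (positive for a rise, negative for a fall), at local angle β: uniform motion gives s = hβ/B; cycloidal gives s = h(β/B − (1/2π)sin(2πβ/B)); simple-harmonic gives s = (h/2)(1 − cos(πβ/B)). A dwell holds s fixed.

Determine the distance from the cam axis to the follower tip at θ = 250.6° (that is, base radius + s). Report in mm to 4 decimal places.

seg 1 [0°–32.2°] dwell: s stays 0.0000
seg 2 [32.2°–62.3°] cycloidal, h=17: full span → s += 17 → s = 17.0000
seg 3 [62.3°–224.4°] uniform, h=9: full span → s += 9 → s = 26.0000
seg 4 [224.4°–296.5°] cycloidal, h=22: θ=250.6° here. β=26.2, B=72.1. 22·(0.3634 − sin(2π·0.3634)/(2π)) = 5.3446 → s = 31.3446
radial distance = base radius + s = 10 + 31.3446 = 41.3446

41.3446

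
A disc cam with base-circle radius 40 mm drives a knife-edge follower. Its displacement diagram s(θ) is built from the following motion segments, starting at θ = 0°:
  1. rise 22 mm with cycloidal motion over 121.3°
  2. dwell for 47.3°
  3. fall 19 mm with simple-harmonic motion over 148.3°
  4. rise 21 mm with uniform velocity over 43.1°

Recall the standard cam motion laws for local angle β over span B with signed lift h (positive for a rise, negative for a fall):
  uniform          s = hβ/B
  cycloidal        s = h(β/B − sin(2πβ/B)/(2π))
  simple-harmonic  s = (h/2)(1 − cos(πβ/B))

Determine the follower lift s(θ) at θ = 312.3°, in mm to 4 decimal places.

seg 1 [0°–121.3°] cycloidal, h=22: full span → s += 22 → s = 22.0000
seg 2 [121.3°–168.6°] dwell: s stays 22.0000
seg 3 [168.6°–316.9°] simple-harmonic, h=-19: θ=312.3° here. β=143.7, B=148.3. -19/2·(1 − cos(π·0.9690)) = -18.9549 → s = 3.0451

3.0451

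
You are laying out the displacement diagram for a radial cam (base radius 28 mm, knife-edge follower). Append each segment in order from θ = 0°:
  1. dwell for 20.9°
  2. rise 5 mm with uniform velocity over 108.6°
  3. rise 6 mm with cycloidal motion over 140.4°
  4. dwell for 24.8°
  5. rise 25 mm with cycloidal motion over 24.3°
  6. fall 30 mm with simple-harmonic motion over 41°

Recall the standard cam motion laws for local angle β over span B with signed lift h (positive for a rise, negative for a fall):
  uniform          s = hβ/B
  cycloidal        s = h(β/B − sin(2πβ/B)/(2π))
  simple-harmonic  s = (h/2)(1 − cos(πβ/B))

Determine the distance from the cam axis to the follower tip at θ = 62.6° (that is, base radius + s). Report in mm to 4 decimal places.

seg 1 [0°–20.9°] dwell: s stays 0.0000
seg 2 [20.9°–129.5°] uniform, h=5: θ=62.6° here. β=41.7, B=108.6. 5·41.7/108.6 = 1.9199 → s = 1.9199
radial distance = base radius + s = 28 + 1.9199 = 29.9199

29.9199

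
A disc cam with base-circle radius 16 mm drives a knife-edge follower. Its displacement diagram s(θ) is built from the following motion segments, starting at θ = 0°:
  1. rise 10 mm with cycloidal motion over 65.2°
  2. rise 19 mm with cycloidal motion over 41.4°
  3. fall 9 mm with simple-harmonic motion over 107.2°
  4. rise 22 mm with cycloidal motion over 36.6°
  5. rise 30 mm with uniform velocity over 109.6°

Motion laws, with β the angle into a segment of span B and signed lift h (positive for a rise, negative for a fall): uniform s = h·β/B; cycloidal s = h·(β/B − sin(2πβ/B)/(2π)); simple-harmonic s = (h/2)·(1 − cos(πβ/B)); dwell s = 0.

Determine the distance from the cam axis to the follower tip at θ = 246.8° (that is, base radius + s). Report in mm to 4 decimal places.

seg 1 [0°–65.2°] cycloidal, h=10: full span → s += 10 → s = 10.0000
seg 2 [65.2°–106.6°] cycloidal, h=19: full span → s += 19 → s = 29.0000
seg 3 [106.6°–213.8°] simple-harmonic, h=-9: full span → s += -9 → s = 20.0000
seg 4 [213.8°–250.4°] cycloidal, h=22: θ=246.8° here. β=33, B=36.6. 22·(0.9016 − sin(2π·0.9016)/(2π)) = 21.8649 → s = 41.8649
radial distance = base radius + s = 16 + 41.8649 = 57.8649

57.8649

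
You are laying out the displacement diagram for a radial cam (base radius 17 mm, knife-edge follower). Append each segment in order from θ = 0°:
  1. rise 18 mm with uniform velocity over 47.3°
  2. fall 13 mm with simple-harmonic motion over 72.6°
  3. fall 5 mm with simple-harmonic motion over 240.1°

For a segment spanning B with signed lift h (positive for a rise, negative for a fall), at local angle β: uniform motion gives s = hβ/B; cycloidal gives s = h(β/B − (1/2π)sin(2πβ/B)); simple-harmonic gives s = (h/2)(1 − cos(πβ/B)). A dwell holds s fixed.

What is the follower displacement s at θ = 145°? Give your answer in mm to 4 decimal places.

seg 1 [0°–47.3°] uniform, h=18: full span → s += 18 → s = 18.0000
seg 2 [47.3°–119.9°] simple-harmonic, h=-13: full span → s += -13 → s = 5.0000
seg 3 [119.9°–360°] simple-harmonic, h=-5: θ=145° here. β=25.1, B=240.1. -5/2·(1 − cos(π·0.1045)) = -0.1336 → s = 4.8664

4.8664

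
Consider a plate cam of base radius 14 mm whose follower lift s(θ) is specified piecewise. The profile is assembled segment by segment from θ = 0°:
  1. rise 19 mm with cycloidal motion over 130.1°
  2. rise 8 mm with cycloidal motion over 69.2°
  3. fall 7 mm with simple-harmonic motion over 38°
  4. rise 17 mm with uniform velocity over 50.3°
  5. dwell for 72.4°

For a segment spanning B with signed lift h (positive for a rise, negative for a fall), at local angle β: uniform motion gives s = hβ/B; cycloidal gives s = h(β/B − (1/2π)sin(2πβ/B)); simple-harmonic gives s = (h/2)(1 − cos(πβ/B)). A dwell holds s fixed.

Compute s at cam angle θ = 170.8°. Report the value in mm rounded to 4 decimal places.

seg 1 [0°–130.1°] cycloidal, h=19: full span → s += 19 → s = 19.0000
seg 2 [130.1°–199.3°] cycloidal, h=8: θ=170.8° here. β=40.7, B=69.2. 8·(0.5882 − sin(2π·0.5882)/(2π)) = 5.3749 → s = 24.3749

24.3749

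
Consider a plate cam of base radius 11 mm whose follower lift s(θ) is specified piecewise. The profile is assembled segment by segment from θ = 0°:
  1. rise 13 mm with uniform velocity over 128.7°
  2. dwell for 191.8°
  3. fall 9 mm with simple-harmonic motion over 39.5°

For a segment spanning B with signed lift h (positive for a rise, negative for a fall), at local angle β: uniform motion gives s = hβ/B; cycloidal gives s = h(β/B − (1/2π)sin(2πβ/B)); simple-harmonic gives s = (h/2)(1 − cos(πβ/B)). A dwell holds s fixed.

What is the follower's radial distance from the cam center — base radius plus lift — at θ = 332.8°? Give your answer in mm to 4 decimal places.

seg 1 [0°–128.7°] uniform, h=13: full span → s += 13 → s = 13.0000
seg 2 [128.7°–320.5°] dwell: s stays 13.0000
seg 3 [320.5°–360°] simple-harmonic, h=-9: θ=332.8° here. β=12.3, B=39.5. -9/2·(1 − cos(π·0.3114)) = -1.9869 → s = 11.0131
radial distance = base radius + s = 11 + 11.0131 = 22.0131

22.0131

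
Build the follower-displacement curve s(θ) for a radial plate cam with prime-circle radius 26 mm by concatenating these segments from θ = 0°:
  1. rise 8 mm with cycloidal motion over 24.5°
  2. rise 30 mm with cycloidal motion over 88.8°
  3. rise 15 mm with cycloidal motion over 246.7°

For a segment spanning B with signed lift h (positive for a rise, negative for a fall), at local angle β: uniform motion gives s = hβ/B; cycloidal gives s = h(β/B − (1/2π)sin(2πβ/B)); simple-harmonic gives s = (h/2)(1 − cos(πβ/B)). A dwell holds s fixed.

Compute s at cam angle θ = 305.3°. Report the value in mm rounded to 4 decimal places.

seg 1 [0°–24.5°] cycloidal, h=8: full span → s += 8 → s = 8.0000
seg 2 [24.5°–113.3°] cycloidal, h=30: full span → s += 30 → s = 38.0000
seg 3 [113.3°–360°] cycloidal, h=15: θ=305.3° here. β=192, B=246.7. 15·(0.7783 − sin(2π·0.7783)/(2π)) = 14.0239 → s = 52.0239

52.0239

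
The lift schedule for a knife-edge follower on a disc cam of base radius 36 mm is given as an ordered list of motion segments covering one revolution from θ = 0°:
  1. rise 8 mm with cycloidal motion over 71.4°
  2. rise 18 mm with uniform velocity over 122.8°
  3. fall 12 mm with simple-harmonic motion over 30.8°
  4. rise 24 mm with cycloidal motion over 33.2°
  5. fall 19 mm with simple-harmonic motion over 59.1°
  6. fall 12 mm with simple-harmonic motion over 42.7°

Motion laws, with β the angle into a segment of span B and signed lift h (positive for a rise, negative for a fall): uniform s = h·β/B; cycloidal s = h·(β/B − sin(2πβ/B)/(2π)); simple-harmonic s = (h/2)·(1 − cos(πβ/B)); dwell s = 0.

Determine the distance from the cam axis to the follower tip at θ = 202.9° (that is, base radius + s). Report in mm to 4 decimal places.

seg 1 [0°–71.4°] cycloidal, h=8: full span → s += 8 → s = 8.0000
seg 2 [71.4°–194.2°] uniform, h=18: full span → s += 18 → s = 26.0000
seg 3 [194.2°–225°] simple-harmonic, h=-12: θ=202.9° here. β=8.7, B=30.8. -12/2·(1 − cos(π·0.2825)) = -2.2114 → s = 23.7886
radial distance = base radius + s = 36 + 23.7886 = 59.7886

59.7886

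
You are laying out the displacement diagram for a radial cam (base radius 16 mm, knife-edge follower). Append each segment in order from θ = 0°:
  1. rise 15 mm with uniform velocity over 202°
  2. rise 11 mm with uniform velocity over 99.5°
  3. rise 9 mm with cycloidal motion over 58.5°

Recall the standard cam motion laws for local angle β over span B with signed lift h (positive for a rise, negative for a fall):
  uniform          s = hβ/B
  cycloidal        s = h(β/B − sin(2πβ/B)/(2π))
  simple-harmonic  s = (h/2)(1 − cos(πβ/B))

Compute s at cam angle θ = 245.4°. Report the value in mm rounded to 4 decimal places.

seg 1 [0°–202°] uniform, h=15: full span → s += 15 → s = 15.0000
seg 2 [202°–301.5°] uniform, h=11: θ=245.4° here. β=43.4, B=99.5. 11·43.4/99.5 = 4.7980 → s = 19.7980

19.7980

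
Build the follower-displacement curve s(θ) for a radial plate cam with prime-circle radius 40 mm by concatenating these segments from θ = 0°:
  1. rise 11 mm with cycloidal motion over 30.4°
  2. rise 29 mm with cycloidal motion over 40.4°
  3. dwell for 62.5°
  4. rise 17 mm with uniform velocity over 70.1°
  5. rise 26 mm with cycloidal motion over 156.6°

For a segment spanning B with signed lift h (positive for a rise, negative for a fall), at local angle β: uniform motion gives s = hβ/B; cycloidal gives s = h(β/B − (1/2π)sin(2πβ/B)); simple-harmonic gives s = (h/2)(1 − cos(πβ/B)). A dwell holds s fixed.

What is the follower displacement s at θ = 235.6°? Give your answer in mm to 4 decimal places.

seg 1 [0°–30.4°] cycloidal, h=11: full span → s += 11 → s = 11.0000
seg 2 [30.4°–70.8°] cycloidal, h=29: full span → s += 29 → s = 40.0000
seg 3 [70.8°–133.3°] dwell: s stays 40.0000
seg 4 [133.3°–203.4°] uniform, h=17: full span → s += 17 → s = 57.0000
seg 5 [203.4°–360°] cycloidal, h=26: θ=235.6° here. β=32.2, B=156.6. 26·(0.2056 − sin(2π·0.2056)/(2π)) = 1.3679 → s = 58.3679

58.3679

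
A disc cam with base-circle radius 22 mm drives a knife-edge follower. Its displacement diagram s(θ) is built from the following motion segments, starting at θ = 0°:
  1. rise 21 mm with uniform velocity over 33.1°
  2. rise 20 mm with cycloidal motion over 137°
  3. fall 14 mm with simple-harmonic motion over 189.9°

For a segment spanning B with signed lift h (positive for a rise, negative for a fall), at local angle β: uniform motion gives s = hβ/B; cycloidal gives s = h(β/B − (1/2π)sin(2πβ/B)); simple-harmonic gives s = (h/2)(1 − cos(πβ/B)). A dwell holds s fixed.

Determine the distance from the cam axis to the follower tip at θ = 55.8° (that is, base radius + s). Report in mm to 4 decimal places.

seg 1 [0°–33.1°] uniform, h=21: full span → s += 21 → s = 21.0000
seg 2 [33.1°–170.1°] cycloidal, h=20: θ=55.8° here. β=22.7, B=137. 20·(0.1657 − sin(2π·0.1657)/(2π)) = 0.5670 → s = 21.5670
radial distance = base radius + s = 22 + 21.5670 = 43.5670

43.5670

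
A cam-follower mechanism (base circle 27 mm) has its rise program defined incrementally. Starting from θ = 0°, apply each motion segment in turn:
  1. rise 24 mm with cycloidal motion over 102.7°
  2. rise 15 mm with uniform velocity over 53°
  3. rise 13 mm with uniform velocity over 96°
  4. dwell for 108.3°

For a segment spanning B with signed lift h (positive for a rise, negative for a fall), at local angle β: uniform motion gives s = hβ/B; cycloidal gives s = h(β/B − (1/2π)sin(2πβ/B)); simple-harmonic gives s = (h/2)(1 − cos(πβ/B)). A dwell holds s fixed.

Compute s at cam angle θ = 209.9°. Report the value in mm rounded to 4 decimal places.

seg 1 [0°–102.7°] cycloidal, h=24: full span → s += 24 → s = 24.0000
seg 2 [102.7°–155.7°] uniform, h=15: full span → s += 15 → s = 39.0000
seg 3 [155.7°–251.7°] uniform, h=13: θ=209.9° here. β=54.2, B=96. 13·54.2/96 = 7.3396 → s = 46.3396

46.3396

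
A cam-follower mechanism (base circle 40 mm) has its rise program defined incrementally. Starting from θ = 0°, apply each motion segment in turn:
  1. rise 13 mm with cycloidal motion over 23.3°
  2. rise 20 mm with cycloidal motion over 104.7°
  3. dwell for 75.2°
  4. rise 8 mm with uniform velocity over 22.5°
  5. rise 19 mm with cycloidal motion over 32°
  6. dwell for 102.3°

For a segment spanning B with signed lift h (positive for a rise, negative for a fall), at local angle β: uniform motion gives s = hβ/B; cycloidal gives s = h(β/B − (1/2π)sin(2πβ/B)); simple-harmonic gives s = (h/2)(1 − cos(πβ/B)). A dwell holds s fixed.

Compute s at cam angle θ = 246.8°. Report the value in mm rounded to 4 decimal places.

seg 1 [0°–23.3°] cycloidal, h=13: full span → s += 13 → s = 13.0000
seg 2 [23.3°–128°] cycloidal, h=20: full span → s += 20 → s = 33.0000
seg 3 [128°–203.2°] dwell: s stays 33.0000
seg 4 [203.2°–225.7°] uniform, h=8: full span → s += 8 → s = 41.0000
seg 5 [225.7°–257.7°] cycloidal, h=19: θ=246.8° here. β=21.1, B=32. 19·(0.6594 − sin(2π·0.6594)/(2π)) = 15.0749 → s = 56.0749

56.0749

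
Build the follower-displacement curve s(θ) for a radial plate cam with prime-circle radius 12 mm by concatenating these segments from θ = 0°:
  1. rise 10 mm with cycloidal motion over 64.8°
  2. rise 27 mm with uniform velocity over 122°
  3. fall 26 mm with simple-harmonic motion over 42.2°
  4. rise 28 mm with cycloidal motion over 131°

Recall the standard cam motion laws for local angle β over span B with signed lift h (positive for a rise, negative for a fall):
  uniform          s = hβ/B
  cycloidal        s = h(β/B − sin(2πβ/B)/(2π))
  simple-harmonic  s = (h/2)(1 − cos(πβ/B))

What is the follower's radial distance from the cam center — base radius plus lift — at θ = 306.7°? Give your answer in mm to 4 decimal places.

seg 1 [0°–64.8°] cycloidal, h=10: full span → s += 10 → s = 10.0000
seg 2 [64.8°–186.8°] uniform, h=27: full span → s += 27 → s = 37.0000
seg 3 [186.8°–229°] simple-harmonic, h=-26: full span → s += -26 → s = 11.0000
seg 4 [229°–360°] cycloidal, h=28: θ=306.7° here. β=77.7, B=131. 28·(0.5931 − sin(2π·0.5931)/(2π)) = 19.0690 → s = 30.0690
radial distance = base radius + s = 12 + 30.0690 = 42.0690

42.0690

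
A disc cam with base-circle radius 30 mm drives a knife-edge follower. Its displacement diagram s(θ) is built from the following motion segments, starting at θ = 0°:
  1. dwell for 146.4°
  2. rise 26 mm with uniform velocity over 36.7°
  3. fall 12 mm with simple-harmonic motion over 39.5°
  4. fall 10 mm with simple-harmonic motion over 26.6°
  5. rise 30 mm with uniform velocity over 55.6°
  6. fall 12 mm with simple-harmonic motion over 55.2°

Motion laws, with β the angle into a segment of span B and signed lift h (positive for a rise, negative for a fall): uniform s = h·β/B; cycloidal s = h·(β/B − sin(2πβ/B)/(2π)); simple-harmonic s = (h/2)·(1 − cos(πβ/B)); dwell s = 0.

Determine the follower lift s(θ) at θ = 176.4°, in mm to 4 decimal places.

seg 1 [0°–146.4°] dwell: s stays 0.0000
seg 2 [146.4°–183.1°] uniform, h=26: θ=176.4° here. β=30, B=36.7. 26·30/36.7 = 21.2534 → s = 21.2534

21.2534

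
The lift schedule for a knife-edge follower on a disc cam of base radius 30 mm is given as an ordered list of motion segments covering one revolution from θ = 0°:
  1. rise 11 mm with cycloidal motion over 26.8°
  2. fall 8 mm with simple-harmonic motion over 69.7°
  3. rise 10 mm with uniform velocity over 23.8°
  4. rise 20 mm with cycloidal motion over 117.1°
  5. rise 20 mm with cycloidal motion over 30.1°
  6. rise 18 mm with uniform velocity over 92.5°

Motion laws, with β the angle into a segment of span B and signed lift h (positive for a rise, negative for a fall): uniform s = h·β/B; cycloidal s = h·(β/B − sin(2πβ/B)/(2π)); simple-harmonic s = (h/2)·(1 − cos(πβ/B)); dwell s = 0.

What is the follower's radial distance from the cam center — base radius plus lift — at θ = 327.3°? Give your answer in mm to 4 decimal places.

seg 1 [0°–26.8°] cycloidal, h=11: full span → s += 11 → s = 11.0000
seg 2 [26.8°–96.5°] simple-harmonic, h=-8: full span → s += -8 → s = 3.0000
seg 3 [96.5°–120.3°] uniform, h=10: full span → s += 10 → s = 13.0000
seg 4 [120.3°–237.4°] cycloidal, h=20: full span → s += 20 → s = 33.0000
seg 5 [237.4°–267.5°] cycloidal, h=20: full span → s += 20 → s = 53.0000
seg 6 [267.5°–360°] uniform, h=18: θ=327.3° here. β=59.8, B=92.5. 18·59.8/92.5 = 11.6368 → s = 64.6368
radial distance = base radius + s = 30 + 64.6368 = 94.6368

94.6368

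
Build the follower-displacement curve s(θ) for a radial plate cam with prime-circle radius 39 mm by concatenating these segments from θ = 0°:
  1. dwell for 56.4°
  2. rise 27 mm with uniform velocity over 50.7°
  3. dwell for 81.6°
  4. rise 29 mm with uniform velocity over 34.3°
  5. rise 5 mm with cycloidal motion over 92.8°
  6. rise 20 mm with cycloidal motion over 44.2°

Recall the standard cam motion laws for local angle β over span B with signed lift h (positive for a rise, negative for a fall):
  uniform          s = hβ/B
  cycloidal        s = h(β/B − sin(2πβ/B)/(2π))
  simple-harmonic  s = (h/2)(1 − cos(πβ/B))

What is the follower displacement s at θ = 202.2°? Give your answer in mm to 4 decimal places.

seg 1 [0°–56.4°] dwell: s stays 0.0000
seg 2 [56.4°–107.1°] uniform, h=27: full span → s += 27 → s = 27.0000
seg 3 [107.1°–188.7°] dwell: s stays 27.0000
seg 4 [188.7°–223°] uniform, h=29: θ=202.2° here. β=13.5, B=34.3. 29·13.5/34.3 = 11.4140 → s = 38.4140

38.4140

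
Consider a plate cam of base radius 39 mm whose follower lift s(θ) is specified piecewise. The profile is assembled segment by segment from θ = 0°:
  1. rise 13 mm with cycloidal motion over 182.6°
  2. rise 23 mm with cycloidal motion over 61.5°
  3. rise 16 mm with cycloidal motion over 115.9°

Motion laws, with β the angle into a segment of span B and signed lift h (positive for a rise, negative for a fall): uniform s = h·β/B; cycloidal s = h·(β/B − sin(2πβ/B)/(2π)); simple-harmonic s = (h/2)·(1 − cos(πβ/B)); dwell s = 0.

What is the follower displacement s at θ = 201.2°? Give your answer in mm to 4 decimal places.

seg 1 [0°–182.6°] cycloidal, h=13: full span → s += 13 → s = 13.0000
seg 2 [182.6°–244.1°] cycloidal, h=23: θ=201.2° here. β=18.6, B=61.5. 23·(0.3024 − sin(2π·0.3024)/(2π)) = 3.4924 → s = 16.4924

16.4924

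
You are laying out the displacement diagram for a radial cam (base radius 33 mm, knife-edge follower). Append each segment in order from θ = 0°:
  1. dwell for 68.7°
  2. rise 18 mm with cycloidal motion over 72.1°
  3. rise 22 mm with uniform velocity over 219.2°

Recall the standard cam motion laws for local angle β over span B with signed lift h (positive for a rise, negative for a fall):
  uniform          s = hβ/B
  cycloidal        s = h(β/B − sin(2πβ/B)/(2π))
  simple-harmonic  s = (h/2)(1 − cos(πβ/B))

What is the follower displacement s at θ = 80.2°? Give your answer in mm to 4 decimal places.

seg 1 [0°–68.7°] dwell: s stays 0.0000
seg 2 [68.7°–140.8°] cycloidal, h=18: θ=80.2° here. β=11.5, B=72.1. 18·(0.1595 − sin(2π·0.1595)/(2π)) = 0.4570 → s = 0.4570

0.4570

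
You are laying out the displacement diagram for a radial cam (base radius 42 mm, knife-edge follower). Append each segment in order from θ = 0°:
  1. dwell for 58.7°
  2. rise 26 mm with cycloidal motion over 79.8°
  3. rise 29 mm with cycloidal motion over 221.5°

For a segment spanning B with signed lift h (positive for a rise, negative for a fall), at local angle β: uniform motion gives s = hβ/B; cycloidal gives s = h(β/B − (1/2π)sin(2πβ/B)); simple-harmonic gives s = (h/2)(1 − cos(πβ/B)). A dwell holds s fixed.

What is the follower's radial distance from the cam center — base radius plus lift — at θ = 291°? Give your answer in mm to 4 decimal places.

seg 1 [0°–58.7°] dwell: s stays 0.0000
seg 2 [58.7°–138.5°] cycloidal, h=26: full span → s += 26 → s = 26.0000
seg 3 [138.5°–360°] cycloidal, h=29: θ=291° here. β=152.5, B=221.5. 29·(0.6885 − sin(2π·0.6885)/(2π)) = 24.2412 → s = 50.2412
radial distance = base radius + s = 42 + 50.2412 = 92.2412

92.2412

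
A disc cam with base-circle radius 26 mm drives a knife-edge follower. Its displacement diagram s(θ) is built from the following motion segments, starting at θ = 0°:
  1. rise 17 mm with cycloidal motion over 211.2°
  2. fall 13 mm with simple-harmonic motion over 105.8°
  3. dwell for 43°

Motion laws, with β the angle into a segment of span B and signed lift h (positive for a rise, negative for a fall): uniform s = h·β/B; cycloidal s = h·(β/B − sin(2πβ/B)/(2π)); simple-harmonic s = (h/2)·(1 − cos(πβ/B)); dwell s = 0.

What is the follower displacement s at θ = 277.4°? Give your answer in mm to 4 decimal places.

seg 1 [0°–211.2°] cycloidal, h=17: full span → s += 17 → s = 17.0000
seg 2 [211.2°–317°] simple-harmonic, h=-13: θ=277.4° here. β=66.2, B=105.8. -13/2·(1 − cos(π·0.6257)) = -9.0008 → s = 7.9992

7.9992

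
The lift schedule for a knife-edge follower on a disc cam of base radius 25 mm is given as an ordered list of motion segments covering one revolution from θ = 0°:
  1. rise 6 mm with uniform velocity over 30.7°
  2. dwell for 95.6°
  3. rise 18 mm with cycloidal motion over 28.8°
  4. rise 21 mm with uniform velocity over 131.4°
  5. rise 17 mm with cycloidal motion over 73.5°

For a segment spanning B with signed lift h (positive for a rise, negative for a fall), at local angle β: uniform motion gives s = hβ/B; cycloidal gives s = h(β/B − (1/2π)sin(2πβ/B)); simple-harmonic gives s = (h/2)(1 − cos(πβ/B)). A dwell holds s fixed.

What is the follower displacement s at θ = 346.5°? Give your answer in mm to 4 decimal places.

seg 1 [0°–30.7°] uniform, h=6: full span → s += 6 → s = 6.0000
seg 2 [30.7°–126.3°] dwell: s stays 6.0000
seg 3 [126.3°–155.1°] cycloidal, h=18: full span → s += 18 → s = 24.0000
seg 4 [155.1°–286.5°] uniform, h=21: full span → s += 21 → s = 45.0000
seg 5 [286.5°–360°] cycloidal, h=17: θ=346.5° here. β=60, B=73.5. 17·(0.8163 − sin(2π·0.8163)/(2π)) = 16.3516 → s = 61.3516

61.3516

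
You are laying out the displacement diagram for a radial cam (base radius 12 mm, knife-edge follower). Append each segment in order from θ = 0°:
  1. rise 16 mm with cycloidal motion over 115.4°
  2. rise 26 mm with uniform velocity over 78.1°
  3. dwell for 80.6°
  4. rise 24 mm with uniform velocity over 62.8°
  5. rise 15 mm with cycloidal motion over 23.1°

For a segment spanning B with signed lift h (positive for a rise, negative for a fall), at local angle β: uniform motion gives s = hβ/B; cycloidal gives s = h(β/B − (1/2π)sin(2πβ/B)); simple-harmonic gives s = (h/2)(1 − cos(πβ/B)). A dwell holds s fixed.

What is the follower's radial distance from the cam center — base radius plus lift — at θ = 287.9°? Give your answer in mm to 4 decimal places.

seg 1 [0°–115.4°] cycloidal, h=16: full span → s += 16 → s = 16.0000
seg 2 [115.4°–193.5°] uniform, h=26: full span → s += 26 → s = 42.0000
seg 3 [193.5°–274.1°] dwell: s stays 42.0000
seg 4 [274.1°–336.9°] uniform, h=24: θ=287.9° here. β=13.8, B=62.8. 24·13.8/62.8 = 5.2739 → s = 47.2739
radial distance = base radius + s = 12 + 47.2739 = 59.2739

59.2739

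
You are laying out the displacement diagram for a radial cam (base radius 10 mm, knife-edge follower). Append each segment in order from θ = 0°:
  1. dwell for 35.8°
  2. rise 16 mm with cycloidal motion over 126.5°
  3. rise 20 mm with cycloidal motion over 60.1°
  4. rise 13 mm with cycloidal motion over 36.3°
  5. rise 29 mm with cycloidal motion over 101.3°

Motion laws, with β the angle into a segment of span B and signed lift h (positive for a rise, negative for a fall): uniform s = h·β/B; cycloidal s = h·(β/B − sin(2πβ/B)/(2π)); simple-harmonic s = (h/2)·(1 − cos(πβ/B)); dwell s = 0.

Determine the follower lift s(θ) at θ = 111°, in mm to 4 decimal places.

seg 1 [0°–35.8°] dwell: s stays 0.0000
seg 2 [35.8°–162.3°] cycloidal, h=16: θ=111° here. β=75.2, B=126.5. 16·(0.5945 − sin(2π·0.5945)/(2π)) = 10.9357 → s = 10.9357

10.9357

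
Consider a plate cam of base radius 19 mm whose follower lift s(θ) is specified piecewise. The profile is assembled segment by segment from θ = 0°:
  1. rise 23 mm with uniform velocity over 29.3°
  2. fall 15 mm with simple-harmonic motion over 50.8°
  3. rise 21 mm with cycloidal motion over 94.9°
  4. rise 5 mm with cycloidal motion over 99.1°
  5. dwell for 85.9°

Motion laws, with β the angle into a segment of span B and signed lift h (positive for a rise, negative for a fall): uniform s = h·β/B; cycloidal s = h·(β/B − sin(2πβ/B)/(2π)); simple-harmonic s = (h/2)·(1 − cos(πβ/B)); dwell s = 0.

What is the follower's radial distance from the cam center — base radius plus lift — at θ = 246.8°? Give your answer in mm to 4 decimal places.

seg 1 [0°–29.3°] uniform, h=23: full span → s += 23 → s = 23.0000
seg 2 [29.3°–80.1°] simple-harmonic, h=-15: full span → s += -15 → s = 8.0000
seg 3 [80.1°–175°] cycloidal, h=21: full span → s += 21 → s = 29.0000
seg 4 [175°–274.1°] cycloidal, h=5: θ=246.8° here. β=71.8, B=99.1. 5·(0.7245 − sin(2π·0.7245)/(2π)) = 4.4082 → s = 33.4082
radial distance = base radius + s = 19 + 33.4082 = 52.4082

52.4082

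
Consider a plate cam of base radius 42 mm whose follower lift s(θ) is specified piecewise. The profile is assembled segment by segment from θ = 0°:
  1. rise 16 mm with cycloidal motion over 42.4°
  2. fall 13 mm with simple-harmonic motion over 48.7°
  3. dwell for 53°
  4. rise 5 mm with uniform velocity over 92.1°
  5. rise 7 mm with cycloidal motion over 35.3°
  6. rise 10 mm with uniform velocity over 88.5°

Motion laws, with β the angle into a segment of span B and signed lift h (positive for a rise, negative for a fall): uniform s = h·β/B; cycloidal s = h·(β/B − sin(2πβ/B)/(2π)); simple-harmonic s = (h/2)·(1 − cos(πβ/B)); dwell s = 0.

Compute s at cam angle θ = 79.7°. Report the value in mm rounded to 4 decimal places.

seg 1 [0°–42.4°] cycloidal, h=16: full span → s += 16 → s = 16.0000
seg 2 [42.4°–91.1°] simple-harmonic, h=-13: θ=79.7° here. β=37.3, B=48.7. -13/2·(1 − cos(π·0.7659)) = -11.3201 → s = 4.6799

4.6799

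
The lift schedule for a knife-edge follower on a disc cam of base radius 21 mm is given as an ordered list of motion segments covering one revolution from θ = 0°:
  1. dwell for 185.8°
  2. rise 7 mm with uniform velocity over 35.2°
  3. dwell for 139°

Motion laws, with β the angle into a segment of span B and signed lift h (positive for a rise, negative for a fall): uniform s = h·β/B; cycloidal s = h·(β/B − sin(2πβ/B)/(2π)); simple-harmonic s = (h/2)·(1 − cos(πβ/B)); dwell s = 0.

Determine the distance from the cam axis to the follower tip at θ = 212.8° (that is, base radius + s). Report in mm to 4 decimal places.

seg 1 [0°–185.8°] dwell: s stays 0.0000
seg 2 [185.8°–221°] uniform, h=7: θ=212.8° here. β=27, B=35.2. 7·27/35.2 = 5.3693 → s = 5.3693
radial distance = base radius + s = 21 + 5.3693 = 26.3693

26.3693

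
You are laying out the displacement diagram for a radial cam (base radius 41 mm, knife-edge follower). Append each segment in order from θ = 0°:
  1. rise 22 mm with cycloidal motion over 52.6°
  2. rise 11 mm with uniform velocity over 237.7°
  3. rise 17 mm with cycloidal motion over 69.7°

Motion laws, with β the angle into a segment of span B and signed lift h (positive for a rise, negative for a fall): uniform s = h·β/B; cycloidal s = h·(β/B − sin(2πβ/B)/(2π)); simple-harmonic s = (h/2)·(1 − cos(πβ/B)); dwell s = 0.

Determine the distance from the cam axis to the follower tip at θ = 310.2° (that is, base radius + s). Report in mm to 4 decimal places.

seg 1 [0°–52.6°] cycloidal, h=22: full span → s += 22 → s = 22.0000
seg 2 [52.6°–290.3°] uniform, h=11: full span → s += 11 → s = 33.0000
seg 3 [290.3°–360°] cycloidal, h=17: θ=310.2° here. β=19.9, B=69.7. 17·(0.2855 − sin(2π·0.2855)/(2π)) = 2.2151 → s = 35.2151
radial distance = base radius + s = 41 + 35.2151 = 76.2151

76.2151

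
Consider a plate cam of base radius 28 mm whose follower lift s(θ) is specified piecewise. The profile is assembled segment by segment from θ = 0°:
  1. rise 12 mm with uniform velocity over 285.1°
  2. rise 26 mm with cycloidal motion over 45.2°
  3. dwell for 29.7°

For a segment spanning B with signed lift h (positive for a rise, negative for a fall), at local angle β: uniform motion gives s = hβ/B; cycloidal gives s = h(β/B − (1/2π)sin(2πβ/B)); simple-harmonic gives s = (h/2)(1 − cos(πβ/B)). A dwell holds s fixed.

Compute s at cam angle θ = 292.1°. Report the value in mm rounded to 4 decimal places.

seg 1 [0°–285.1°] uniform, h=12: full span → s += 12 → s = 12.0000
seg 2 [285.1°–330.3°] cycloidal, h=26: θ=292.1° here. β=7, B=45.2. 26·(0.1549 − sin(2π·0.1549)/(2π)) = 0.6060 → s = 12.6060

12.6060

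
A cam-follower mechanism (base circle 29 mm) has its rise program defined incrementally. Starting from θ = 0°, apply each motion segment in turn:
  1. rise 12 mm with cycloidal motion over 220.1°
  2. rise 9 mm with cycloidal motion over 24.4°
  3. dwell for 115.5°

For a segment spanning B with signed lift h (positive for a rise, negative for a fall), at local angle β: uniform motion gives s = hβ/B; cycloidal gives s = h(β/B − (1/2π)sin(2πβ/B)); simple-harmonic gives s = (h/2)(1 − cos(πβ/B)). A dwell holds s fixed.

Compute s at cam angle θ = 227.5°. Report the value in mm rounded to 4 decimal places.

seg 1 [0°–220.1°] cycloidal, h=12: full span → s += 12 → s = 12.0000
seg 2 [220.1°–244.5°] cycloidal, h=9: θ=227.5° here. β=7.4, B=24.4. 9·(0.3033 − sin(2π·0.3033)/(2π)) = 1.3766 → s = 13.3766

13.3766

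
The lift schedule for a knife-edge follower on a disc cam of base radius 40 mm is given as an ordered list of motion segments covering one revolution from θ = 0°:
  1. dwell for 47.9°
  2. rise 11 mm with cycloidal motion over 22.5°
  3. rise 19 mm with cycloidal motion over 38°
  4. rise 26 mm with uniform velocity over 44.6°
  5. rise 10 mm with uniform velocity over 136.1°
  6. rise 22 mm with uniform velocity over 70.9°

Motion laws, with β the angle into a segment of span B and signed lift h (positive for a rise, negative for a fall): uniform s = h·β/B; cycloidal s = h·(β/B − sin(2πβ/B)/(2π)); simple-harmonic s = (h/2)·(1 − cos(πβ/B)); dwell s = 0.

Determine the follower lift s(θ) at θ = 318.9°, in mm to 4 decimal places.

seg 1 [0°–47.9°] dwell: s stays 0.0000
seg 2 [47.9°–70.4°] cycloidal, h=11: full span → s += 11 → s = 11.0000
seg 3 [70.4°–108.4°] cycloidal, h=19: full span → s += 19 → s = 30.0000
seg 4 [108.4°–153°] uniform, h=26: full span → s += 26 → s = 56.0000
seg 5 [153°–289.1°] uniform, h=10: full span → s += 10 → s = 66.0000
seg 6 [289.1°–360°] uniform, h=22: θ=318.9° here. β=29.8, B=70.9. 22·29.8/70.9 = 9.2468 → s = 75.2468

75.2468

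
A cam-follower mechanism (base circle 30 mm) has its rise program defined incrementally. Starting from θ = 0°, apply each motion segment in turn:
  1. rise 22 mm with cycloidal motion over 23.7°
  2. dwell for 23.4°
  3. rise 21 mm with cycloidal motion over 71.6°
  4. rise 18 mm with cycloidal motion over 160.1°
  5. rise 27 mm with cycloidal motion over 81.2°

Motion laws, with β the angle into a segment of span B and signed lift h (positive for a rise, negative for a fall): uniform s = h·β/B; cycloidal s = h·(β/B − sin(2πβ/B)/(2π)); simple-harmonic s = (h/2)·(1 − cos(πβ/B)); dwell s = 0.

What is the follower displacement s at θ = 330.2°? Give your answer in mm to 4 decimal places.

seg 1 [0°–23.7°] cycloidal, h=22: full span → s += 22 → s = 22.0000
seg 2 [23.7°–47.1°] dwell: s stays 22.0000
seg 3 [47.1°–118.7°] cycloidal, h=21: full span → s += 21 → s = 43.0000
seg 4 [118.7°–278.8°] cycloidal, h=18: full span → s += 18 → s = 61.0000
seg 5 [278.8°–360°] cycloidal, h=27: θ=330.2° here. β=51.4, B=81.2. 27·(0.6330 − sin(2π·0.6330)/(2π)) = 20.2786 → s = 81.2786

81.2786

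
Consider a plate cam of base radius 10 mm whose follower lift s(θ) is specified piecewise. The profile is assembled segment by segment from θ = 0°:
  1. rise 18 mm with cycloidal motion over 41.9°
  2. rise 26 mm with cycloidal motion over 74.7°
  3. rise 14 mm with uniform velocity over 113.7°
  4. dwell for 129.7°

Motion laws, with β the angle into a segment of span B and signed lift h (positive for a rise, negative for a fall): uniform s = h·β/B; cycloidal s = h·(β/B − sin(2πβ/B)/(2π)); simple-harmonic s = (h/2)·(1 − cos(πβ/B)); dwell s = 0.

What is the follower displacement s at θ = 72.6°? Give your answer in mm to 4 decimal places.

seg 1 [0°–41.9°] cycloidal, h=18: full span → s += 18 → s = 18.0000
seg 2 [41.9°–116.6°] cycloidal, h=26: θ=72.6° here. β=30.7, B=74.7. 26·(0.4110 − sin(2π·0.4110)/(2π)) = 8.4896 → s = 26.4896

26.4896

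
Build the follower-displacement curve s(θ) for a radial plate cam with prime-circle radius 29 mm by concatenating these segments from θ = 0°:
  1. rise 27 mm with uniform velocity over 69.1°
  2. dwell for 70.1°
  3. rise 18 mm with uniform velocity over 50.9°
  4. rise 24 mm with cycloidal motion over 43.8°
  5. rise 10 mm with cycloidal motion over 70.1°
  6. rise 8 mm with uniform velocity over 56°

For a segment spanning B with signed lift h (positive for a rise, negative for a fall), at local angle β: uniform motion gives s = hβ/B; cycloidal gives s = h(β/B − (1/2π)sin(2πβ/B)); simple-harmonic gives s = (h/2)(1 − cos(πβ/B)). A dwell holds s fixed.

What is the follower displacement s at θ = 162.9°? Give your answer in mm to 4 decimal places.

seg 1 [0°–69.1°] uniform, h=27: full span → s += 27 → s = 27.0000
seg 2 [69.1°–139.2°] dwell: s stays 27.0000
seg 3 [139.2°–190.1°] uniform, h=18: θ=162.9° here. β=23.7, B=50.9. 18·23.7/50.9 = 8.3811 → s = 35.3811

35.3811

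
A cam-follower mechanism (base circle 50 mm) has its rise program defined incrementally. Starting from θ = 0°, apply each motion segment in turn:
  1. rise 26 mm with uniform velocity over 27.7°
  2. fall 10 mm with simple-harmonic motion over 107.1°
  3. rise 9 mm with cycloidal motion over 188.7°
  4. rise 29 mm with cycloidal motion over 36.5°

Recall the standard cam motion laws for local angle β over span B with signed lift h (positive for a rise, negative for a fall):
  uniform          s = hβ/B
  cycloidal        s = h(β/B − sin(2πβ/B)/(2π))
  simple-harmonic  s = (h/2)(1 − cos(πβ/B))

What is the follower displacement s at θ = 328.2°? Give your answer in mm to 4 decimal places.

seg 1 [0°–27.7°] uniform, h=26: full span → s += 26 → s = 26.0000
seg 2 [27.7°–134.8°] simple-harmonic, h=-10: full span → s += -10 → s = 16.0000
seg 3 [134.8°–323.5°] cycloidal, h=9: full span → s += 9 → s = 25.0000
seg 4 [323.5°–360°] cycloidal, h=29: θ=328.2° here. β=4.7, B=36.5. 29·(0.1288 − sin(2π·0.1288)/(2π)) = 0.3943 → s = 25.3943

25.3943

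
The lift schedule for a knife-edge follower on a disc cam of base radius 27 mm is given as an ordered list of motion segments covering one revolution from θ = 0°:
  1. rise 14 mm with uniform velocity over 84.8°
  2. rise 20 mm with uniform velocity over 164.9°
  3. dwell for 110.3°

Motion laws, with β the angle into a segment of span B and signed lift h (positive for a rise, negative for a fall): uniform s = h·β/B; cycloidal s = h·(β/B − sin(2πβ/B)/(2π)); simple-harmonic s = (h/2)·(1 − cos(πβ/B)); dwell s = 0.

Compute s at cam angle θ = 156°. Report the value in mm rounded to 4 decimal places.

seg 1 [0°–84.8°] uniform, h=14: full span → s += 14 → s = 14.0000
seg 2 [84.8°–249.7°] uniform, h=20: θ=156° here. β=71.2, B=164.9. 20·71.2/164.9 = 8.6355 → s = 22.6355

22.6355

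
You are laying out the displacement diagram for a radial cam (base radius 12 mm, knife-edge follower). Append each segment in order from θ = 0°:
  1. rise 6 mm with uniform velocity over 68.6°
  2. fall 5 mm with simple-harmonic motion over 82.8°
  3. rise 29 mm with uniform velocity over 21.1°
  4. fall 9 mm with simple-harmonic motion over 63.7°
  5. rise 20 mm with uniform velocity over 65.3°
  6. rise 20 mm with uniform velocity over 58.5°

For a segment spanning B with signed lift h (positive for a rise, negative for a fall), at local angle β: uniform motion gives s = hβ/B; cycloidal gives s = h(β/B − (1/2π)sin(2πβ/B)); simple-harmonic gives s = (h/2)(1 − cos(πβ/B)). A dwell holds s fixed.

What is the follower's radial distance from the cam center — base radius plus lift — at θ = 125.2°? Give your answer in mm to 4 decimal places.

seg 1 [0°–68.6°] uniform, h=6: full span → s += 6 → s = 6.0000
seg 2 [68.6°–151.4°] simple-harmonic, h=-5: θ=125.2° here. β=56.6, B=82.8. -5/2·(1 − cos(π·0.6836)) = -3.8632 → s = 2.1368
radial distance = base radius + s = 12 + 2.1368 = 14.1368

14.1368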